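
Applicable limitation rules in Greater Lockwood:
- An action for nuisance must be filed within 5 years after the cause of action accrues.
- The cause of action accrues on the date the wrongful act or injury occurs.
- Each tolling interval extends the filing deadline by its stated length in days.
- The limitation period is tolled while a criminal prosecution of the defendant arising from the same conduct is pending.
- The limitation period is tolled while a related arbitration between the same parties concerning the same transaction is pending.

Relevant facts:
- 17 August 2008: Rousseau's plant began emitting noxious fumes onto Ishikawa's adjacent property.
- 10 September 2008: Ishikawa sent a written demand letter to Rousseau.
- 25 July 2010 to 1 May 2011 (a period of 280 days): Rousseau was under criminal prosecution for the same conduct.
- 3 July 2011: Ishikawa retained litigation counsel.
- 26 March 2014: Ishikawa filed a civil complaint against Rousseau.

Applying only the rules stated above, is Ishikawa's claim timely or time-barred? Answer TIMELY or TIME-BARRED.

The cause of action accrued on 17 August 2008, the date of the act.
5 years from 17 August 2008 is 17 August 2013.
The period was tolled for 280 days by the pending criminal prosecution (25 July 2010 to 1 May 2011), pushing the deadline to 24 May 2014.
Nothing else in the chronology tolls or restarts the period.
Ishikawa filed on 26 March 2014, before the 24 May 2014 deadline, so the action is timely.

TIMELY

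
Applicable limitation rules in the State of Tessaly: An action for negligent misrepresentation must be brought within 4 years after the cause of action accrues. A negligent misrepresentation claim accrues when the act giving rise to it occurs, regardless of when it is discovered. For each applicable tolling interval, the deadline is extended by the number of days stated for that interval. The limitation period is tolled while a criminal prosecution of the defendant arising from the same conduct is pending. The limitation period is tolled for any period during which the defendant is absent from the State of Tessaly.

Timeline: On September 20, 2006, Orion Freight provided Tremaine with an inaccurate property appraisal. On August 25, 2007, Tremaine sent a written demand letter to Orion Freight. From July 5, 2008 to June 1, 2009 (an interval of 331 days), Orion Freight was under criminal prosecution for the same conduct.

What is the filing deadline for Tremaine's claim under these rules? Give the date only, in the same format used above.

August 17, 2011

The cause of action accrued on September 20, 2006, the date of the act.
4 years from September 20, 2006 is September 20, 2010.
Because the pending criminal prosecution ran from July 5, 2008 to June 1, 2009, the deadline is extended by 331 days to August 17, 2011.
None of the other events listed affects the running of the period under the stated rules.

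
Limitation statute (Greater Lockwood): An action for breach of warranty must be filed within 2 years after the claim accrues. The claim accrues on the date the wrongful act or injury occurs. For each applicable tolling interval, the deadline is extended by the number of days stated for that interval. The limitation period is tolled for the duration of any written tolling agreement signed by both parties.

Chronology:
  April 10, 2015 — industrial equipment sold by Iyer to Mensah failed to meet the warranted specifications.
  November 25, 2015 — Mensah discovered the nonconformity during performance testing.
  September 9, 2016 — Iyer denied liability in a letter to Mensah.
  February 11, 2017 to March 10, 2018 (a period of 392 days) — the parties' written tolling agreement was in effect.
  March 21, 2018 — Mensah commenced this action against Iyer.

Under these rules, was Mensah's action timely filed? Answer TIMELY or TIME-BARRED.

The claim accrued on April 10, 2015, when the wrongful act occurred; under the stated occurrence rule the November 25, 2015 discovery does not delay accrual.
The untolled deadline — 2 years after April 10, 2015 — is April 10, 2017.
The written tolling agreement from February 11, 2017 to March 10, 2018 tolled the period for 392 days, extending the deadline to May 7, 2018.
Nothing else in the chronology tolls or restarts the period.
Filing on March 21, 2018 beat the May 7, 2018 deadline — the action is timely.

TIMELY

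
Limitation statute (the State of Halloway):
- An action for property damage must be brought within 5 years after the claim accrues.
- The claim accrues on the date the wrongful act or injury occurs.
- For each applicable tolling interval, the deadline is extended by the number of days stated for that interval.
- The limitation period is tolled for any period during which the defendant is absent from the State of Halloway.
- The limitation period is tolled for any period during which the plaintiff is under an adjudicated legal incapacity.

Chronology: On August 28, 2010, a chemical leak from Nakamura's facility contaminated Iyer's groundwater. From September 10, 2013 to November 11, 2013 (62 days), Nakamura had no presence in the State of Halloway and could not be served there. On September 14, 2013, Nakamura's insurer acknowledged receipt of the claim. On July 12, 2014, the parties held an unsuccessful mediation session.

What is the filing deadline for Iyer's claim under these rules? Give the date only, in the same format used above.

The limitation period began to run on August 28, 2010.
The untolled deadline — 5 years after August 28, 2010 — is August 28, 2015.
The period was tolled for 62 days by the defendant's absence from the jurisdiction (September 10, 2013 to November 11, 2013), pushing the deadline to October 29, 2015.
Nothing else in the chronology tolls or restarts the period.

October 29, 2015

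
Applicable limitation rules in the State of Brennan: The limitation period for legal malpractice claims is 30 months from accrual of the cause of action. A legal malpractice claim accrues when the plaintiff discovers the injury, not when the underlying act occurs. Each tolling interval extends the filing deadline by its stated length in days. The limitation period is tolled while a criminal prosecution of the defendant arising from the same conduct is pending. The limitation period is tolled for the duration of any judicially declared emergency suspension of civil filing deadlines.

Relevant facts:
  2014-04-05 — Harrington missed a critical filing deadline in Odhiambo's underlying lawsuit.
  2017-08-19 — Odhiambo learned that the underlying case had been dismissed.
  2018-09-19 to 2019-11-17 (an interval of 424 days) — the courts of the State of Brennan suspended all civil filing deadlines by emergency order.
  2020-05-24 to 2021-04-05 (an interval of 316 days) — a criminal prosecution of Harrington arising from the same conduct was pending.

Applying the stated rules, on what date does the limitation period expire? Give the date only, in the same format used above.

Under the discovery rule, the claim accrued on 2017-08-19, when Odhiambo discovered the injury — not on the 2014-04-05 date of the underlying act.
Adding the 30 months base period to 2017-08-19 gives a deadline of 2020-02-19, before any tolling.
Because the emergency suspension of filing deadlines ran from 2018-09-19 to 2019-11-17, the deadline is extended by 424 days to 2021-04-18.
Because the pending criminal prosecution ran from 2020-05-24 to 2021-04-05, the deadline is extended by 316 days to 2022-02-28.

2022-02-28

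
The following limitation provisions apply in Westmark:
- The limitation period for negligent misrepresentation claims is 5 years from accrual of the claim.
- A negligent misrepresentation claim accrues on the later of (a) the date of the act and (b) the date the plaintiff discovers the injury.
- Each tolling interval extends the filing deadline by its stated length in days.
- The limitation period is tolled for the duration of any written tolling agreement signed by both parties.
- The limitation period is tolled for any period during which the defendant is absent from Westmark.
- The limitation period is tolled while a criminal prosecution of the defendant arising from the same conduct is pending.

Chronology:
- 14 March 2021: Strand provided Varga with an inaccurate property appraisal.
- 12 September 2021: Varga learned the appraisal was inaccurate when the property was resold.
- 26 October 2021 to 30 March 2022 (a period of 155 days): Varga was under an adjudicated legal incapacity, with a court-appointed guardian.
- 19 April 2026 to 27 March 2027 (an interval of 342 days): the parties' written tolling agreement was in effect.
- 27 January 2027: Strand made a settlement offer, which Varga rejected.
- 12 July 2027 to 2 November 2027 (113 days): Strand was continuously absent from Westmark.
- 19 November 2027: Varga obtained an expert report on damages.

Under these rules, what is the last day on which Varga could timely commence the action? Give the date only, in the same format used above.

The claim accrued on 12 September 2021 — the later of the 14 March 2021 act and the 12 September 2021 discovery.
Adding the 5 years base period to 12 September 2021 gives a deadline of 12 September 2026, before any tolling.
Because the written tolling agreement ran from 19 April 2026 to 27 March 2027, the deadline is extended by 342 days to 20 August 2027.
The period was tolled for 113 days by the defendant's absence from the jurisdiction (12 July 2027 to 2 November 2027), pushing the deadline to 11 December 2027.
The plaintiff's legal incapacity from 26 October 2021 to 30 March 2022 does not toll the period, because no stated rule makes the plaintiff's incapacity a tolling event.
None of the other events listed affects the running of the period under the stated rules.

11 December 2027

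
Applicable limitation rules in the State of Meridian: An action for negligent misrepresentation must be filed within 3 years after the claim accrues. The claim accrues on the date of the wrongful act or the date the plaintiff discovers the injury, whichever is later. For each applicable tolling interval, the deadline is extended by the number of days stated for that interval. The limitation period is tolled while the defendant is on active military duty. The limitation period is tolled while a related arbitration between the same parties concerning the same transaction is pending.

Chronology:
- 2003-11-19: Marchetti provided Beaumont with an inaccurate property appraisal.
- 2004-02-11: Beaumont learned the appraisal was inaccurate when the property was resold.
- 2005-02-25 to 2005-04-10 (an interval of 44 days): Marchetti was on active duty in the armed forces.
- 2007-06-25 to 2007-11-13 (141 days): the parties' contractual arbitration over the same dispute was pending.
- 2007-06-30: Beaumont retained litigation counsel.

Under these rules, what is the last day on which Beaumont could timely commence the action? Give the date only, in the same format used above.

2007-03-27

Taking the later of the act (2003-11-19) and discovery (2004-02-11), the claim accrued on 2004-02-11.
Adding the 3 years base period to 2004-02-11 gives a deadline of 2007-02-11, before any tolling.
The defendant's active military service from 2005-02-25 to 2005-04-10 tolled the period for 44 days, extending the deadline to 2007-03-27.
The pending related arbitration starting 2007-06-25 came too late — the period had run on 2007-03-27 — and so does not extend the deadline.
The other events in the timeline have no effect on the limitation period under the stated rules.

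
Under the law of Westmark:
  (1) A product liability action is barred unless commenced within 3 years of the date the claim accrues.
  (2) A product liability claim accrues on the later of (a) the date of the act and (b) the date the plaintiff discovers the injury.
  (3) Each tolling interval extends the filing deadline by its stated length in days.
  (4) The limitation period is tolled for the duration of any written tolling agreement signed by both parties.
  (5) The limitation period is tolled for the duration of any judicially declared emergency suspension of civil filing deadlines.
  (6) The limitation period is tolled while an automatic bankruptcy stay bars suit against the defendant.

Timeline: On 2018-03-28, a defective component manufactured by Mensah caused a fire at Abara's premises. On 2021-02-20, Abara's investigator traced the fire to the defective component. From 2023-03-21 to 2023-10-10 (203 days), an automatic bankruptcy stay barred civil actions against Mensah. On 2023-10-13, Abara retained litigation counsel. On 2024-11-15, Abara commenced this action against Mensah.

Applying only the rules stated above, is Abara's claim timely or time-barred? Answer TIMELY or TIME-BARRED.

TIME-BARRED

The claim accrued on 2021-02-20 — the later of the 2018-03-28 act and the 2021-02-20 discovery.
Adding the 3 years base period to 2021-02-20 gives a deadline of 2024-02-20, before any tolling.
The period was tolled for 203 days by the automatic bankruptcy stay (2023-03-21 to 2023-10-10), pushing the deadline to 2024-09-10.
None of the other events listed affects the running of the period under the stated rules.
The 2024-11-15 filing falls after the 2024-09-10 deadline; the claim is time-barred.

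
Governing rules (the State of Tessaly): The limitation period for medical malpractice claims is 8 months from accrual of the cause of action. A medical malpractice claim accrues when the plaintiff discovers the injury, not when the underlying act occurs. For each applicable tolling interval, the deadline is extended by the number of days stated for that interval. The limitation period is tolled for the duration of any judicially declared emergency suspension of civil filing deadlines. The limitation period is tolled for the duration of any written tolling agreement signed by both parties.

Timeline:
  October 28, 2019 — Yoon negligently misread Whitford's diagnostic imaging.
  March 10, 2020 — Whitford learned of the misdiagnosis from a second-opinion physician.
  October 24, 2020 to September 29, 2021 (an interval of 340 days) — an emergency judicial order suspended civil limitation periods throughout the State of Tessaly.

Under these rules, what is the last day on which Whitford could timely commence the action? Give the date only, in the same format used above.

The claim did not accrue until Whitford discovered the injury on March 10, 2020; the October 28, 2019 act date does not start the clock under the stated rule.
8 months from March 10, 2020 is November 10, 2020.
The period was tolled for 340 days by the emergency suspension of filing deadlines (October 24, 2020 to September 29, 2021), pushing the deadline to October 16, 2021.

October 16, 2021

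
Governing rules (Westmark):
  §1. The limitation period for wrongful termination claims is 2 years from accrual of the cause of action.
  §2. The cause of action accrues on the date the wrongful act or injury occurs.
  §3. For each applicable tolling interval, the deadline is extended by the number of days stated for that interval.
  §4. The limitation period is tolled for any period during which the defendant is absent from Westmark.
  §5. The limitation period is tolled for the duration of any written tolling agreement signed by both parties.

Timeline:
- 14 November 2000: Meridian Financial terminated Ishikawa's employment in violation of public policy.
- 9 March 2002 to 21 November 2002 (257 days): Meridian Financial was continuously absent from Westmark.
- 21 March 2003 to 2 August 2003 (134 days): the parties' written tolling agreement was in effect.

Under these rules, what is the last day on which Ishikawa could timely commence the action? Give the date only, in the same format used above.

10 December 2003

The cause of action accrued on 14 November 2000, the date of the act.
Adding the 2 years base period to 14 November 2000 gives a deadline of 14 November 2002, before any tolling.
The period was tolled for 257 days by the defendant's absence from the jurisdiction (9 March 2002 to 21 November 2002), pushing the deadline to 29 July 2003.
The period was tolled for 134 days by the written tolling agreement (21 March 2003 to 2 August 2003), pushing the deadline to 10 December 2003.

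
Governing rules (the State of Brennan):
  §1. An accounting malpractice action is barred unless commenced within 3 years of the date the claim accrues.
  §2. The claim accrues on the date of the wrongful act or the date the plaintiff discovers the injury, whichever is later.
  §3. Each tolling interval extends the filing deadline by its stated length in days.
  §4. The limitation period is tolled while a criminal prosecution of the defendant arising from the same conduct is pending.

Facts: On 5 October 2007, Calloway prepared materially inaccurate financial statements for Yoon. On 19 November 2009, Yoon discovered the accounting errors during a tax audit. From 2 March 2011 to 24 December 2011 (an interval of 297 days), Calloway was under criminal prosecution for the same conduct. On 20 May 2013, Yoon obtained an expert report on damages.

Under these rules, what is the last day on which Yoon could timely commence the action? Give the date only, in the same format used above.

12 September 2013

Because discovery on 19 November 2009 post-dates the 5 October 2007 act, accrual under the later-of rule falls on 19 November 2009.
The untolled deadline — 3 years after 19 November 2009 — is 19 November 2012.
The period was tolled for 297 days by the pending criminal prosecution (2 March 2011 to 24 December 2011), pushing the deadline to 12 September 2013.
None of the other events listed affects the running of the period under the stated rules.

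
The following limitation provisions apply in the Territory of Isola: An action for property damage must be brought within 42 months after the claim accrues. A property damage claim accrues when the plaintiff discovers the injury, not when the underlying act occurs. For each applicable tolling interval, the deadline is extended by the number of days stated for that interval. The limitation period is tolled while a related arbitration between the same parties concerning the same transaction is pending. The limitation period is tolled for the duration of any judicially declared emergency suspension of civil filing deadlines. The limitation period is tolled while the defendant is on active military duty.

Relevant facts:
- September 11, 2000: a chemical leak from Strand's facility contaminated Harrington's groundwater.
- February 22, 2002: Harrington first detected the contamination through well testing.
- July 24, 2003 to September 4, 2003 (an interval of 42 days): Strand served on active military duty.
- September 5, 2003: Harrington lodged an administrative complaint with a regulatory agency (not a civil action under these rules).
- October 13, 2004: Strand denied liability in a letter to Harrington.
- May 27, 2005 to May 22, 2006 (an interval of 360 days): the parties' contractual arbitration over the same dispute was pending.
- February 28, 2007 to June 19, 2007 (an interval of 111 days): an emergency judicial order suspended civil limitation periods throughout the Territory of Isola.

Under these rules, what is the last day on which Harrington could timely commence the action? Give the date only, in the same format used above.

Accrual is tied to discovery, so the period began on February 22, 2002 rather than on September 11, 2000 when the act occurred.
42 months from February 22, 2002 is August 22, 2005.
Because the defendant's active military service ran from July 24, 2003 to September 4, 2003, the deadline is extended by 42 days to October 3, 2005.
Because the pending related arbitration ran from May 27, 2005 to May 22, 2006, the deadline is extended by 360 days to September 28, 2006.
The emergency suspension of filing deadlines from February 28, 2007 to June 19, 2007 began after the period had already run on September 28, 2006, so it has no tolling effect.
None of the other events listed affects the running of the period under the stated rules.

September 28, 2006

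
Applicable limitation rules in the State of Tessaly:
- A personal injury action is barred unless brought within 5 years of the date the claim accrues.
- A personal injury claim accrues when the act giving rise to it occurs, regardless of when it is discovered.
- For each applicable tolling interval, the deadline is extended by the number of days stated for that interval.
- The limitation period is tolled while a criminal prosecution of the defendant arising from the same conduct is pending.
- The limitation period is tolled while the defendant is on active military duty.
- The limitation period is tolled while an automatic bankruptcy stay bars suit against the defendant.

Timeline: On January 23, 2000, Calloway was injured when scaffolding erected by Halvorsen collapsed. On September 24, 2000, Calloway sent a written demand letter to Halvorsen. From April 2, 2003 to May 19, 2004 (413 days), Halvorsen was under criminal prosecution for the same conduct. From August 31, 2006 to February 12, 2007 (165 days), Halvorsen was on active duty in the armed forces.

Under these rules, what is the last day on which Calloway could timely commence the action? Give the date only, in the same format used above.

March 12, 2006

The limitation period began to run on January 23, 2000.
5 years from January 23, 2000 is January 23, 2005.
The pending criminal prosecution from April 2, 2003 to May 19, 2004 tolled the period for 413 days, extending the deadline to March 12, 2006.
The defendant's active military service starting August 31, 2006 came too late — the period had run on March 12, 2006 — and so does not extend the deadline.
Nothing else in the chronology tolls or restarts the period.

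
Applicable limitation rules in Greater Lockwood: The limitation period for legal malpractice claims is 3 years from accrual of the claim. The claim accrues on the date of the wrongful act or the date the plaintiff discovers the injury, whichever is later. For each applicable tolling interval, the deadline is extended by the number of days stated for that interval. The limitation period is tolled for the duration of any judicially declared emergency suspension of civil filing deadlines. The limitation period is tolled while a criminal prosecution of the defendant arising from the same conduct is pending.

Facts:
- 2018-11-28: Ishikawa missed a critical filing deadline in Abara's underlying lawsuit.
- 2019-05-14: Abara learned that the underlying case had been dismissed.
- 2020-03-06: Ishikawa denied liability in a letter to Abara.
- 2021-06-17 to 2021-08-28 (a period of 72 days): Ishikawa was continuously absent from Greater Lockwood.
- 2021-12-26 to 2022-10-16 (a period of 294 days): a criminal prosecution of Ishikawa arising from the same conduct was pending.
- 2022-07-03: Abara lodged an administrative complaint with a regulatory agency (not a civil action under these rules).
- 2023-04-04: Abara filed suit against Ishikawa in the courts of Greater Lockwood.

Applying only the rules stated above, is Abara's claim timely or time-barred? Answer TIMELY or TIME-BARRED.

TIME-BARRED

Because discovery on 2019-05-14 post-dates the 2018-11-28 act, accrual under the later-of rule falls on 2019-05-14.
Adding the 3 years base period to 2019-05-14 gives a deadline of 2022-05-14, before any tolling.
The pending criminal prosecution from 2021-12-26 to 2022-10-16 tolled the period for 294 days, extending the deadline to 2023-03-04.
The defendant's absence from the jurisdiction from 2021-06-17 to 2021-08-28 does not toll the period, because no stated rule makes the defendant's absence a tolling event.
None of the other events listed affects the running of the period under the stated rules.
Filing on 2023-04-04 missed the 2023-03-04 deadline — the action is time-barred.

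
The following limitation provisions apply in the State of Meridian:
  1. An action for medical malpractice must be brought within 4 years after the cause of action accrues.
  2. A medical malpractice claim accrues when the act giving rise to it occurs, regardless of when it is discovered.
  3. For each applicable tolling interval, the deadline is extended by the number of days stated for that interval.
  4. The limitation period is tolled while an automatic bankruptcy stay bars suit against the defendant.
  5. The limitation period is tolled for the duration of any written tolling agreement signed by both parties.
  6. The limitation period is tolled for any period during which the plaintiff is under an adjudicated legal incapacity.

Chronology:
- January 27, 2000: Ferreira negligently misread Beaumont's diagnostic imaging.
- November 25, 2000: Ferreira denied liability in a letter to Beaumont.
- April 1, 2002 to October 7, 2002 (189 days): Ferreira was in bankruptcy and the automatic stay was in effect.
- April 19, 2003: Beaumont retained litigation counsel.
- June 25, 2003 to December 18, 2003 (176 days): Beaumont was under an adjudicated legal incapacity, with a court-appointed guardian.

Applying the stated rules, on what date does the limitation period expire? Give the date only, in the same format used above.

January 26, 2005

The limitation period began to run on January 27, 2000.
The untolled deadline — 4 years after January 27, 2000 — is January 27, 2004.
The automatic bankruptcy stay from April 1, 2002 to October 7, 2002 tolled the period for 189 days, extending the deadline to August 3, 2004.
The plaintiff's legal incapacity from June 25, 2003 to December 18, 2003 tolled the period for 176 days, extending the deadline to January 26, 2005.
Nothing else in the chronology tolls or restarts the period.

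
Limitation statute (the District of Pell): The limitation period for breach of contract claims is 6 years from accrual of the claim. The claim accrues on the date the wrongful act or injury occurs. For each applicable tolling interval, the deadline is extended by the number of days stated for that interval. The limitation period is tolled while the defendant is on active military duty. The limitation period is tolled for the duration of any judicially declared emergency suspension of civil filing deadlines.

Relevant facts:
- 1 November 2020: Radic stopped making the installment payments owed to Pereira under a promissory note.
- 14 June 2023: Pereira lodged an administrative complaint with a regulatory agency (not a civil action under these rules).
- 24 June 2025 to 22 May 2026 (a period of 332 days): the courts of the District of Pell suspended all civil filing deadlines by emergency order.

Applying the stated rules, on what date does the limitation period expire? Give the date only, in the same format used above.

29 September 2027

The claim accrued on 1 November 2020, the date of the act.
The untolled deadline — 6 years after 1 November 2020 — is 1 November 2026.
The period was tolled for 332 days by the emergency suspension of filing deadlines (24 June 2025 to 22 May 2026), pushing the deadline to 29 September 2027.
None of the other events listed affects the running of the period under the stated rules.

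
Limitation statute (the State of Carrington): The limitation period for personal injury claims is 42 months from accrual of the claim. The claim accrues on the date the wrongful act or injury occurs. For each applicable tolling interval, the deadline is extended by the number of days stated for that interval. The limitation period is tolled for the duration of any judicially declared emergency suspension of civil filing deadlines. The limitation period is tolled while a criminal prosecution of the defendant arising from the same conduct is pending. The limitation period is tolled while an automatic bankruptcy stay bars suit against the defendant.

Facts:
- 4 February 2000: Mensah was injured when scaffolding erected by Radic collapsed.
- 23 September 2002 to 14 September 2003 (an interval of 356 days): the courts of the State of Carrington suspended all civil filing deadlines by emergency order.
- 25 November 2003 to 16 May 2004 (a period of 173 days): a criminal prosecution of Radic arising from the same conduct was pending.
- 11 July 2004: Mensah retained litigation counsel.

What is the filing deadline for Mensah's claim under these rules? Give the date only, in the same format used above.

14 January 2005

The claim accrued on 4 February 2000, the date of the act.
42 months from 4 February 2000 is 4 August 2003.
Because the emergency suspension of filing deadlines ran from 23 September 2002 to 14 September 2003, the deadline is extended by 356 days to 25 July 2004.
The period was tolled for 173 days by the pending criminal prosecution (25 November 2003 to 16 May 2004), pushing the deadline to 14 January 2005.
The other events in the timeline have no effect on the limitation period under the stated rules.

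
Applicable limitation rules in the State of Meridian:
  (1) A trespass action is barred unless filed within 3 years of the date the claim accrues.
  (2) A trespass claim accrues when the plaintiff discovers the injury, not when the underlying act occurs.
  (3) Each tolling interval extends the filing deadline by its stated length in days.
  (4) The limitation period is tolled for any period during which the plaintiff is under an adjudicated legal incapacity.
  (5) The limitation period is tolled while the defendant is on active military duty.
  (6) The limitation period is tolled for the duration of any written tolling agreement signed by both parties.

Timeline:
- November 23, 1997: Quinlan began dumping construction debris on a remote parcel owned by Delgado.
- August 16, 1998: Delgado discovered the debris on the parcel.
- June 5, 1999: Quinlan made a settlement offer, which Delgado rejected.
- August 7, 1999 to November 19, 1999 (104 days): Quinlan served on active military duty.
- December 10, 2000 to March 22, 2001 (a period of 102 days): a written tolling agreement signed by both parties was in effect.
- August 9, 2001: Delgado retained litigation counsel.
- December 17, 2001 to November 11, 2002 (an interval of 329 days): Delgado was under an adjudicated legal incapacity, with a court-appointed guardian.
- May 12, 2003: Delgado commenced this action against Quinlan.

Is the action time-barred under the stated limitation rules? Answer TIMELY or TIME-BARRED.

Under the discovery rule, the claim accrued on August 16, 1998, when Delgado discovered the injury — not on the November 23, 1997 date of the underlying act.
Adding the 3 years base period to August 16, 1998 gives a deadline of August 16, 2001, before any tolling.
The defendant's active military service from August 7, 1999 to November 19, 1999 tolled the period for 104 days, extending the deadline to November 28, 2001.
Because the written tolling agreement ran from December 10, 2000 to March 22, 2001, the deadline is extended by 102 days to March 10, 2002.
The plaintiff's legal incapacity from December 17, 2001 to November 11, 2002 tolled the period for 329 days, extending the deadline to February 2, 2003.
None of the other events listed affects the running of the period under the stated rules.
The May 12, 2003 filing falls after the February 2, 2003 deadline; the claim is time-barred.

TIME-BARRED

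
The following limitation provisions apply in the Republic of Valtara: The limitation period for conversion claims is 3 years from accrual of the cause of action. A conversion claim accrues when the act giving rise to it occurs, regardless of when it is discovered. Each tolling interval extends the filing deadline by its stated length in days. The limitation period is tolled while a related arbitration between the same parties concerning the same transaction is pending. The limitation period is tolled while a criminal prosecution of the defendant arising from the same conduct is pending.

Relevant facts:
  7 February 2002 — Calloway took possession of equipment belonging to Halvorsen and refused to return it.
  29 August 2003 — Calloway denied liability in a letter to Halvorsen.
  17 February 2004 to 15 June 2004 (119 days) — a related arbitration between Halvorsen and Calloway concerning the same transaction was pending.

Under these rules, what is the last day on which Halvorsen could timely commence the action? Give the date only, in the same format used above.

The limitation period began to run on 7 February 2002.
Adding the 3 years base period to 7 February 2002 gives a deadline of 7 February 2005, before any tolling.
The period was tolled for 119 days by the pending related arbitration (17 February 2004 to 15 June 2004), pushing the deadline to 6 June 2005.
The other events in the timeline have no effect on the limitation period under the stated rules.

6 June 2005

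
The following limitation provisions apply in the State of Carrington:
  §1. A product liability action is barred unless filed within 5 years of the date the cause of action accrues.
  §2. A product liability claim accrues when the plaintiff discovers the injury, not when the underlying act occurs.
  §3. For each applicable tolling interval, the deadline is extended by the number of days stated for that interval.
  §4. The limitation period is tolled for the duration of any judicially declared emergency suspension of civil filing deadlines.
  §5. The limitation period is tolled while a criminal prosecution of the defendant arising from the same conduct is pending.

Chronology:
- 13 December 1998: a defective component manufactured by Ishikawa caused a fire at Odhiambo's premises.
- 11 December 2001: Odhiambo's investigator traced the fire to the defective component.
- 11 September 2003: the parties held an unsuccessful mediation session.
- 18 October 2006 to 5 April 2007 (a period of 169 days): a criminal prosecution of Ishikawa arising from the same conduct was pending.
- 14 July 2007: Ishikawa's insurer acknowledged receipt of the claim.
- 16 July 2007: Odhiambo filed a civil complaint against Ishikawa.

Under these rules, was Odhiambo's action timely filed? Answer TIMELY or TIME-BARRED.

TIME-BARRED

Accrual is tied to discovery, so the period began on 11 December 2001 rather than on 13 December 1998 when the act occurred.
5 years from 11 December 2001 is 11 December 2006.
The period was tolled for 169 days by the pending criminal prosecution (18 October 2006 to 5 April 2007), pushing the deadline to 29 May 2007.
Nothing else in the chronology tolls or restarts the period.
Filing on 16 July 2007 missed the 29 May 2007 deadline — the action is time-barred.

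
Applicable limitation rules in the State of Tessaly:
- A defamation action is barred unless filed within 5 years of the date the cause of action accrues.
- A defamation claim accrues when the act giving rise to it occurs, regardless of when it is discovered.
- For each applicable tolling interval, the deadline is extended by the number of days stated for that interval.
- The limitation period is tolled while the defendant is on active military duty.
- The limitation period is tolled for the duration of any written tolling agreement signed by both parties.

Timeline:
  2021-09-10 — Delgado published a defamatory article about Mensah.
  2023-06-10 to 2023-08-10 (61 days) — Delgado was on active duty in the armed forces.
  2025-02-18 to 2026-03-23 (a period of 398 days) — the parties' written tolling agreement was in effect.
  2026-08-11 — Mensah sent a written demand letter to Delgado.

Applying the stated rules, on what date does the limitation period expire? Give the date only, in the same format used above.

The cause of action accrued on 2021-09-10, the date of the act.
5 years from 2021-09-10 is 2026-09-10.
Because the defendant's active military service ran from 2023-06-10 to 2023-08-10, the deadline is extended by 61 days to 2026-11-10.
The written tolling agreement from 2025-02-18 to 2026-03-23 tolled the period for 398 days, extending the deadline to 2027-12-13.
None of the other events listed affects the running of the period under the stated rules.

2027-12-13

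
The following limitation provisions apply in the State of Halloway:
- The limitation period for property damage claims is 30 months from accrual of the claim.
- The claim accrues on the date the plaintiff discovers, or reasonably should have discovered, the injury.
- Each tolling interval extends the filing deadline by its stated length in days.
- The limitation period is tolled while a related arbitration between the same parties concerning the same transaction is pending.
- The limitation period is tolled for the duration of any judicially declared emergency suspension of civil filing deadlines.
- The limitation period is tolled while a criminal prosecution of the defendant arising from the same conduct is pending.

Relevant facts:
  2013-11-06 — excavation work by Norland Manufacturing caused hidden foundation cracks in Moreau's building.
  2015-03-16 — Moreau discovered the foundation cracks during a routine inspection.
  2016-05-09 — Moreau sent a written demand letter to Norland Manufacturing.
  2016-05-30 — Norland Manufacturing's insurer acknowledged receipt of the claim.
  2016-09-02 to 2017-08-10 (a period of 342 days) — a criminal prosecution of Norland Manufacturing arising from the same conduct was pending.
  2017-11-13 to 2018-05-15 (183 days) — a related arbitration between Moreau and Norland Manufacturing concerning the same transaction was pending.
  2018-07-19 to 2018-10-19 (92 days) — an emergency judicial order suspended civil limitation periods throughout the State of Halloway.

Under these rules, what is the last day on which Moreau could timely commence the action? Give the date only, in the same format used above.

2019-05-26

Under the discovery rule, the claim accrued on 2015-03-16, when Moreau discovered the injury — not on the 2013-11-06 date of the underlying act.
Adding the 30 months base period to 2015-03-16 gives a deadline of 2017-09-16, before any tolling.
The pending criminal prosecution from 2016-09-02 to 2017-08-10 tolled the period for 342 days, extending the deadline to 2018-08-24.
The period was tolled for 183 days by the pending related arbitration (2017-11-13 to 2018-05-15), pushing the deadline to 2019-02-23.
The emergency suspension of filing deadlines from 2018-07-19 to 2018-10-19 tolled the period for 92 days, extending the deadline to 2019-05-26.
None of the other events listed affects the running of the period under the stated rules.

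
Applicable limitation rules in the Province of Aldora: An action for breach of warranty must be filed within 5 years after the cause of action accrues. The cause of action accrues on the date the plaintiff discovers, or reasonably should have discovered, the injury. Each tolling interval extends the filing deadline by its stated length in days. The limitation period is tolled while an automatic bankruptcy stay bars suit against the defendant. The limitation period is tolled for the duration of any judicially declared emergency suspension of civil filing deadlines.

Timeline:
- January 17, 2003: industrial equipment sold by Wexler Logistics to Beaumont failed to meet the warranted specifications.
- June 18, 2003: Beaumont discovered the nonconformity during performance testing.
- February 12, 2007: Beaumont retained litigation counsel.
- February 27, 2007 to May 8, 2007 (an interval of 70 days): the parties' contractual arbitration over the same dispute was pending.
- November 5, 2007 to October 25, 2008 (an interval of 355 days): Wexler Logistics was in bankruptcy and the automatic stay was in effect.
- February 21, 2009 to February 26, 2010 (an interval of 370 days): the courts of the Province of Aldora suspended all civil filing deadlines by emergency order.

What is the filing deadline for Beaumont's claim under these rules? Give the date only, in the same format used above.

June 13, 2010

Under the discovery rule, the claim accrued on June 18, 2003, when Beaumont discovered the injury — not on the January 17, 2003 date of the underlying act.
5 years from June 18, 2003 is June 18, 2008.
The period was tolled for 355 days by the automatic bankruptcy stay (November 5, 2007 to October 25, 2008), pushing the deadline to June 8, 2009.
The emergency suspension of filing deadlines from February 21, 2009 to February 26, 2010 tolled the period for 370 days, extending the deadline to June 13, 2010.
The pending related arbitration from February 27, 2007 to May 8, 2007 does not toll the period, because no stated rule makes a pending arbitration a tolling event.
Nothing else in the chronology tolls or restarts the period.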